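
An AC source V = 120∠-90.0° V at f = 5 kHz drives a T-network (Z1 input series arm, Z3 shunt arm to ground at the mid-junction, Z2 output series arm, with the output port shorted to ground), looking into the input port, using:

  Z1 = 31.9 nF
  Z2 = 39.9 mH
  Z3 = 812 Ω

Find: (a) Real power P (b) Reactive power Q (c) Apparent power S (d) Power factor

Step 1 — Angular frequency: ω = 2π·f = 2π·5000 = 3.142e+04 rad/s.
Step 2 — Component impedances:
  Z1: Z = 1/(jωC) = -j/(ω·C) = 0 - j997.8 Ω
  Z2: Z = jωL = j·3.142e+04·0.0399 = 0 + j1253 Ω
  Z3: Z = R = 812 Ω
Step 3 — With the output port shorted to ground, the output series arm Z2 runs from the junction to ground; the shunt arm Z3 also runs from the junction to ground. They appear in parallel: Z3 || Z2 = 572 + j370.5 Ω.
Step 4 — Series with input arm Z1: Z_in = Z1 + (Z3 || Z2) = 572 - j627.3 Ω = 848.9∠-47.6° Ω.
Step 5 — Source phasor: V = 120∠-90.0° V = 0 - j120 V.
Step 6 — Current: I = V / Z = 0.1045 - j0.09524 A = 0.1414∠-42.4° A.
Step 7 — Complex power: S = V·I* = 11.43 - j12.53 VA.
Step 8 — Real power: P = Re(S) = 11.43 W.
Step 9 — Reactive power: Q = Im(S) = -12.53 VAR.
Step 10 — Apparent power: |S| = 16.96 VA.
Step 11 — Power factor: PF = P/|S| = 0.6738 (leading).

(a) P = 11.43 W  (b) Q = -12.53 VAR  (c) S = 16.96 VA  (d) PF = 0.6738 (leading)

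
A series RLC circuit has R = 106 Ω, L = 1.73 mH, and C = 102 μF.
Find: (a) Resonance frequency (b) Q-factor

Step 1 — Resonance condition Im(Z)=0 gives ω₀ = 1/√(LC).
Step 2 — ω₀ = 1/√(0.00173·0.000102) = 2381 rad/s.
Step 3 — f₀ = ω₀/(2π) = 378.9 Hz.
Step 4 — Series Q: Q = ω₀L/R = 2381·0.00173/106 = 0.03885.

(a) f₀ = 378.9 Hz  (b) Q = 0.03885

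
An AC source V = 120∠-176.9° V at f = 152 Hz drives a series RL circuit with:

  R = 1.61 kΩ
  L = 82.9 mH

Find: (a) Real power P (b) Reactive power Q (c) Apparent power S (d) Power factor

Step 1 — Angular frequency: ω = 2π·f = 2π·152 = 955 rad/s.
Step 2 — Component impedances:
  R: Z = R = 1610 Ω
  L: Z = jωL = j·955·0.0829 = 0 + j79.17 Ω
Step 3 — Series combination: Z_total = R + L = 1610 + j79.17 Ω = 1612∠2.8° Ω.
Step 4 — Source phasor: V = 120∠-176.9° V = -119.8 - j6.489 V.
Step 5 — Current: I = V / Z = -0.07444 - j0.0003699 A = 0.07444∠-179.7° A.
Step 6 — Complex power: S = V·I* = 8.923 + j0.4388 VA.
Step 7 — Real power: P = Re(S) = 8.923 W.
Step 8 — Reactive power: Q = Im(S) = 0.4388 VAR.
Step 9 — Apparent power: |S| = 8.933 VA.
Step 10 — Power factor: PF = P/|S| = 0.9988 (lagging).

(a) P = 8.923 W  (b) Q = 0.4388 VAR  (c) S = 8.933 VA  (d) PF = 0.9988 (lagging)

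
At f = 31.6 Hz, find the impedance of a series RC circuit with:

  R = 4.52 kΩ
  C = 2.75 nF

Step 1 — Angular frequency: ω = 2π·f = 2π·31.6 = 198.5 rad/s.
Step 2 — Component impedances:
  R: Z = R = 4520 Ω
  C: Z = 1/(jωC) = -j/(ω·C) = 0 - j1.831e+06 Ω
Step 3 — Series combination: Z_total = R + C = 4520 - j1.831e+06 Ω = 1.831e+06∠-89.9° Ω.

Z = 4520 - j1.831e+06 Ω = 1.831e+06∠-89.9° Ω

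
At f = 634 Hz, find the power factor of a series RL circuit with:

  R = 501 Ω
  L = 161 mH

Step 1 — Angular frequency: ω = 2π·f = 2π·634 = 3984 rad/s.
Step 2 — Component impedances:
  R: Z = R = 501 Ω
  L: Z = jωL = j·3984·0.161 = 0 + j641.3 Ω
Step 3 — Series combination: Z_total = R + L = 501 + j641.3 Ω = 813.8∠52.0° Ω.
Step 4 — Power factor: PF = cos(φ) = Re(Z)/|Z| = 501/813.8 = 0.6156.
Step 5 — Type: Im(Z) = 641.3 ⇒ lagging (phase φ = 52.0°).

PF = 0.6156 (lagging, φ = 52.0°)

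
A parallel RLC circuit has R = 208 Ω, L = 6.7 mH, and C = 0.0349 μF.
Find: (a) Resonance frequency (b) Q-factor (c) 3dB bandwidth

Step 1 — Resonance: ω₀ = 1/√(LC) = 1/√(0.0067·3.49e-08) = 6.54e+04 rad/s.
Step 2 — f₀ = ω₀/(2π) = 1.041e+04 Hz.
Step 3 — Parallel Q: Q = R/(ω₀L) = 208/(6.54e+04·0.0067) = 0.4747.
Step 4 — Bandwidth: Δω = ω₀/Q = 1.378e+05 rad/s; BW = Δω/(2π) = 2.192e+04 Hz.

(a) f₀ = 1.041e+04 Hz  (b) Q = 0.4747  (c) BW = 2.192e+04 Hz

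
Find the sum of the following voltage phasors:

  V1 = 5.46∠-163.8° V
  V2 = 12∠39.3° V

Step 1 — Convert each phasor to rectangular form:
  V1 = 5.46·(cos(-163.8°) + j·sin(-163.8°)) = -5.243 - j1.523 V
  V2 = 12·(cos(39.3°) + j·sin(39.3°)) = 9.286 + j7.601 V
Step 2 — Sum components: V_total = 4.043 + j6.077 V.
Step 3 — Convert to polar: |V_total| = 7.299 V, ∠V_total = 56.4°.

V_total = 7.299∠56.4° V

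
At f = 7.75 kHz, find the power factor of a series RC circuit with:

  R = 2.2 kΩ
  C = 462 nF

Step 1 — Angular frequency: ω = 2π·f = 2π·7750 = 4.869e+04 rad/s.
Step 2 — Component impedances:
  R: Z = R = 2200 Ω
  C: Z = 1/(jωC) = -j/(ω·C) = 0 - j44.45 Ω
Step 3 — Series combination: Z_total = R + C = 2200 - j44.45 Ω = 2200∠-1.2° Ω.
Step 4 — Power factor: PF = cos(φ) = Re(Z)/|Z| = 2200/2200.4 = 0.9998.
Step 5 — Type: Im(Z) = -44.45 ⇒ leading (phase φ = -1.2°).

PF = 0.9998 (leading, φ = -1.2°)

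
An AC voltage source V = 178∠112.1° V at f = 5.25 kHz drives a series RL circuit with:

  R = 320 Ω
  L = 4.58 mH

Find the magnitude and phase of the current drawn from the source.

Step 1 — Angular frequency: ω = 2π·f = 2π·5250 = 3.299e+04 rad/s.
Step 2 — Component impedances:
  R: Z = R = 320 Ω
  L: Z = jωL = j·3.299e+04·0.00458 = 0 + j151.1 Ω
Step 3 — Series combination: Z_total = R + L = 320 + j151.1 Ω = 353.9∠25.3° Ω.
Step 4 — Source phasor: V = 178∠112.1° V = -66.97 + j164.9 V.
Step 5 — Ohm's law: I = V / Z_total = (-66.97 + j164.9) / (320 + j151.1) = 0.02784 + j0.5022 A.
Step 6 — Convert to polar: |I| = 0.503 A, ∠I = 86.8°.

I = 0.503∠86.8° A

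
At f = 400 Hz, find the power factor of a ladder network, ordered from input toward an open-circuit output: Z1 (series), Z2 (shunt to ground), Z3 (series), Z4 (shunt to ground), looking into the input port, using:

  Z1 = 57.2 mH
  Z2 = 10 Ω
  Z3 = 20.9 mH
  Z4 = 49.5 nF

Step 1 — Angular frequency: ω = 2π·f = 2π·400 = 2513 rad/s.
Step 2 — Component impedances:
  Z1: Z = jωL = j·2513·0.0572 = 0 + j143.8 Ω
  Z2: Z = R = 10 Ω
  Z3: Z = jωL = j·2513·0.0209 = 0 + j52.53 Ω
  Z4: Z = 1/(jωC) = -j/(ω·C) = 0 - j8038 Ω
Step 3 — Ladder network (open output): work backward from the far end, alternating series and parallel combinations. Z_in = 10 + j143.7 Ω = 144.1∠86.0° Ω.
Step 4 — Power factor: PF = cos(φ) = Re(Z)/|Z| = 10/144.1 = 0.0694.
Step 5 — Type: Im(Z) = 143.7 ⇒ lagging (phase φ = 86.0°).

PF = 0.0694 (lagging, φ = 86.0°)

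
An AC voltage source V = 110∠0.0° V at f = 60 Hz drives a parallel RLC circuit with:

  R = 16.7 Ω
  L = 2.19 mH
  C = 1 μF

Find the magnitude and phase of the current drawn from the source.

Step 1 — Angular frequency: ω = 2π·f = 2π·60 = 377 rad/s.
Step 2 — Component impedances:
  R: Z = R = 16.7 Ω
  L: Z = jωL = j·377·0.00219 = 0 + j0.8256 Ω
  C: Z = 1/(jωC) = -j/(ω·C) = 0 - j2653 Ω
Step 3 — Parallel combination: 1/Z_total = 1/R + 1/L + 1/C; Z_total = 0.04074 + j0.8239 Ω = 0.8249∠87.2° Ω.
Step 4 — Source phasor: V = 110∠0.0° V = 110 V.
Step 5 — Ohm's law: I = V / Z_total = (110) / (0.04074 + j0.8239) = 6.587 - j133.2 A.
Step 6 — Convert to polar: |I| = 133.4 A, ∠I = -87.2°.

I = 133.4∠-87.2° A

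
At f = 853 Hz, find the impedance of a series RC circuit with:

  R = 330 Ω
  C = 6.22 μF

Step 1 — Angular frequency: ω = 2π·f = 2π·853 = 5360 rad/s.
Step 2 — Component impedances:
  R: Z = R = 330 Ω
  C: Z = 1/(jωC) = -j/(ω·C) = 0 - j30 Ω
Step 3 — Series combination: Z_total = R + C = 330 - j30 Ω = 331.4∠-5.2° Ω.

Z = 330 - j30 Ω = 331.4∠-5.2° Ω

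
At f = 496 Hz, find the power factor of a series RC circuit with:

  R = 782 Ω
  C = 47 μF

Step 1 — Angular frequency: ω = 2π·f = 2π·496 = 3116 rad/s.
Step 2 — Component impedances:
  R: Z = R = 782 Ω
  C: Z = 1/(jωC) = -j/(ω·C) = 0 - j6.827 Ω
Step 3 — Series combination: Z_total = R + C = 782 - j6.827 Ω = 782∠-0.5° Ω.
Step 4 — Power factor: PF = cos(φ) = Re(Z)/|Z| = 782/782 = 1.
Step 5 — Type: Im(Z) = -6.827 ⇒ leading (phase φ = -0.5°).

PF = 1 (leading, φ = -0.5°)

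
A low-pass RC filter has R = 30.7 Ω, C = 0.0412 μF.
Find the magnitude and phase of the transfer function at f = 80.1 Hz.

Step 1 — Angular frequency: ω = 2π·80.1 = 503.3 rad/s.
Step 2 — Transfer function: H(jω) = 1/(1 + jωRC).
Step 3 — Denominator: 1 + jωRC = 1 + j·503.3·30.7·4.12e-08 = 1 + j0.0006366.
Step 4 — H = 1 - j0.0006366.
Step 5 — Magnitude: |H| = 1 (-0.0 dB); phase: φ = -0.0°.

|H| = 1 (-0.0 dB), φ = -0.0°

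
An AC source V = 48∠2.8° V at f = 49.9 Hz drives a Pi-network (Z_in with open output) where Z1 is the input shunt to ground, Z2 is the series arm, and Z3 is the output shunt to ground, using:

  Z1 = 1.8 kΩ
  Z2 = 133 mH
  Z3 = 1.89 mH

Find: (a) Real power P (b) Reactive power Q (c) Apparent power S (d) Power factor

Step 1 — Angular frequency: ω = 2π·f = 2π·49.9 = 313.5 rad/s.
Step 2 — Component impedances:
  Z1: Z = R = 1800 Ω
  Z2: Z = jωL = j·313.5·0.133 = 0 + j41.7 Ω
  Z3: Z = jωL = j·313.5·0.00189 = 0 + j0.5926 Ω
Step 3 — With open output, the series arm Z2 and the output shunt Z3 appear in series to ground: Z2 + Z3 = 0 + j42.29 Ω.
Step 4 — Parallel with input shunt Z1: Z_in = Z1 || (Z2 + Z3) = 0.9931 + j42.27 Ω = 42.28∠88.7° Ω.
Step 5 — Source phasor: V = 48∠2.8° V = 47.94 + j2.345 V.
Step 6 — Current: I = V / Z = 0.08208 - j1.132 A = 1.135∠-85.9° A.
Step 7 — Complex power: S = V·I* = 1.28 + j54.48 VA.
Step 8 — Real power: P = Re(S) = 1.28 W.
Step 9 — Reactive power: Q = Im(S) = 54.48 VAR.
Step 10 — Apparent power: |S| = 54.49 VA.
Step 11 — Power factor: PF = P/|S| = 0.02349 (lagging).

(a) P = 1.28 W  (b) Q = 54.48 VAR  (c) S = 54.49 VA  (d) PF = 0.02349 (lagging)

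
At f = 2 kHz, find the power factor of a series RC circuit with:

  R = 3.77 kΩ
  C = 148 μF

Step 1 — Angular frequency: ω = 2π·f = 2π·2000 = 1.257e+04 rad/s.
Step 2 — Component impedances:
  R: Z = R = 3770 Ω
  C: Z = 1/(jωC) = -j/(ω·C) = 0 - j0.5377 Ω
Step 3 — Series combination: Z_total = R + C = 3770 - j0.5377 Ω = 3770∠-0.0° Ω.
Step 4 — Power factor: PF = cos(φ) = Re(Z)/|Z| = 3770/3770 = 1.
Step 5 — Type: Im(Z) = -0.5377 ⇒ leading (phase φ = -0.0°).

PF = 1 (leading, φ = -0.0°)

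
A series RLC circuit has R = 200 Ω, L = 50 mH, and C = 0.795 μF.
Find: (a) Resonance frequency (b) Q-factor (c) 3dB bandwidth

Step 1 — Resonance condition Im(Z)=0 gives ω₀ = 1/√(LC).
Step 2 — ω₀ = 1/√(0.05·7.95e-07) = 5016 rad/s.
Step 3 — f₀ = ω₀/(2π) = 798.3 Hz.
Step 4 — Series Q: Q = ω₀L/R = 5016·0.05/200 = 1.254.
Step 5 — 3dB bandwidth: Δω = ω₀/Q = 4000 rad/s; BW = Δω/(2π) = 636.6 Hz.

(a) f₀ = 798.3 Hz  (b) Q = 1.254  (c) BW = 636.6 Hz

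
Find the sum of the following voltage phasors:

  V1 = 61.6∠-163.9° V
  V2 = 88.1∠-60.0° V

Step 1 — Convert each phasor to rectangular form:
  V1 = 61.6·(cos(-163.9°) + j·sin(-163.9°)) = -59.18 - j17.08 V
  V2 = 88.1·(cos(-60.0°) + j·sin(-60.0°)) = 44.05 - j76.3 V
Step 2 — Sum components: V_total = -15.13 - j93.38 V.
Step 3 — Convert to polar: |V_total| = 94.6 V, ∠V_total = -99.2°.

V_total = 94.6∠-99.2° V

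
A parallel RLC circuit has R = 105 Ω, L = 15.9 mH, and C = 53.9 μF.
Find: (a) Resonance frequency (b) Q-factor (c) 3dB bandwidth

Step 1 — Resonance: ω₀ = 1/√(LC) = 1/√(0.0159·5.39e-05) = 1080 rad/s.
Step 2 — f₀ = ω₀/(2π) = 171.9 Hz.
Step 3 — Parallel Q: Q = R/(ω₀L) = 105/(1080·0.0159) = 6.113.
Step 4 — Bandwidth: Δω = ω₀/Q = 176.7 rad/s; BW = Δω/(2π) = 28.12 Hz.

(a) f₀ = 171.9 Hz  (b) Q = 6.113  (c) BW = 28.12 Hz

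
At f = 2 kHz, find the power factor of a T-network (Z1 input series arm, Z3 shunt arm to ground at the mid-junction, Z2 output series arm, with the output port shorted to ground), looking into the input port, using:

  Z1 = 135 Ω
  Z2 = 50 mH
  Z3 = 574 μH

Step 1 — Angular frequency: ω = 2π·f = 2π·2000 = 1.257e+04 rad/s.
Step 2 — Component impedances:
  Z1: Z = R = 135 Ω
  Z2: Z = jωL = j·1.257e+04·0.05 = 0 + j628.3 Ω
  Z3: Z = jωL = j·1.257e+04·0.000574 = 0 + j7.213 Ω
Step 3 — With the output port shorted to ground, the output series arm Z2 runs from the junction to ground; the shunt arm Z3 also runs from the junction to ground. They appear in parallel: Z3 || Z2 = 0 + j7.131 Ω.
Step 4 — Series with input arm Z1: Z_in = Z1 + (Z3 || Z2) = 135 + j7.131 Ω = 135.2∠3.0° Ω.
Step 5 — Power factor: PF = cos(φ) = Re(Z)/|Z| = 135/135.19 = 0.9986.
Step 6 — Type: Im(Z) = 7.131 ⇒ lagging (phase φ = 3.0°).

PF = 0.9986 (lagging, φ = 3.0°)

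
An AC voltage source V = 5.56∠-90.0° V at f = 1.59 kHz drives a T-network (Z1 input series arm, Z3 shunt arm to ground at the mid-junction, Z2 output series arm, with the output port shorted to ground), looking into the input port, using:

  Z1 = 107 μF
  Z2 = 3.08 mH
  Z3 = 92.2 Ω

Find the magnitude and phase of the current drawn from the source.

Step 1 — Angular frequency: ω = 2π·f = 2π·1590 = 9990 rad/s.
Step 2 — Component impedances:
  Z1: Z = 1/(jωC) = -j/(ω·C) = 0 - j0.9355 Ω
  Z2: Z = jωL = j·9990·0.00308 = 0 + j30.77 Ω
  Z3: Z = R = 92.2 Ω
Step 3 — With the output port shorted to ground, the output series arm Z2 runs from the junction to ground; the shunt arm Z3 also runs from the junction to ground. They appear in parallel: Z3 || Z2 = 9.24 + j27.69 Ω.
Step 4 — Series with input arm Z1: Z_in = Z1 + (Z3 || Z2) = 9.24 + j26.75 Ω = 28.3∠70.9° Ω.
Step 5 — Source phasor: V = 5.56∠-90.0° V = 0 - j5.56 V.
Step 6 — Ohm's law: I = V / Z_total = (0 - j5.56) / (9.24 + j26.75) = -0.1857 - j0.06414 A.
Step 7 — Convert to polar: |I| = 0.1965 A, ∠I = -160.9°.

I = 0.1965∠-160.9° A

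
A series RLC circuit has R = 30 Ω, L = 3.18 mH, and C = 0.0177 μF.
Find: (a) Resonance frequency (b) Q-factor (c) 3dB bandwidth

Step 1 — Resonance condition Im(Z)=0 gives ω₀ = 1/√(LC).
Step 2 — ω₀ = 1/√(0.00318·1.77e-08) = 1.333e+05 rad/s.
Step 3 — f₀ = ω₀/(2π) = 2.121e+04 Hz.
Step 4 — Series Q: Q = ω₀L/R = 1.333e+05·0.00318/30 = 14.13.
Step 5 — 3dB bandwidth: Δω = ω₀/Q = 9434 rad/s; BW = Δω/(2π) = 1501 Hz.

(a) f₀ = 2.121e+04 Hz  (b) Q = 14.13  (c) BW = 1501 Hz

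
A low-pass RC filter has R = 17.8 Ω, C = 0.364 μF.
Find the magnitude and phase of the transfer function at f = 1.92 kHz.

Step 1 — Angular frequency: ω = 2π·1920 = 1.206e+04 rad/s.
Step 2 — Transfer function: H(jω) = 1/(1 + jωRC).
Step 3 — Denominator: 1 + jωRC = 1 + j·1.206e+04·17.8·3.64e-07 = 1 + j0.07816.
Step 4 — H = 0.9939 - j0.07769.
Step 5 — Magnitude: |H| = 0.997 (-0.0 dB); phase: φ = -4.5°.

|H| = 0.997 (-0.0 dB), φ = -4.5°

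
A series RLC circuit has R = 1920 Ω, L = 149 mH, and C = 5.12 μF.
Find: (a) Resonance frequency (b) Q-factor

Step 1 — Resonance condition Im(Z)=0 gives ω₀ = 1/√(LC).
Step 2 — ω₀ = 1/√(0.149·5.12e-06) = 1145 rad/s.
Step 3 — f₀ = ω₀/(2π) = 182.2 Hz.
Step 4 — Series Q: Q = ω₀L/R = 1145·0.149/1920 = 0.08885.

(a) f₀ = 182.2 Hz  (b) Q = 0.08885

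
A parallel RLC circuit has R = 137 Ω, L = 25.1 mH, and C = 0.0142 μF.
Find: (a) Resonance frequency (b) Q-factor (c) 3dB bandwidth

Step 1 — Resonance: ω₀ = 1/√(LC) = 1/√(0.0251·1.42e-08) = 5.297e+04 rad/s.
Step 2 — f₀ = ω₀/(2π) = 8430 Hz.
Step 3 — Parallel Q: Q = R/(ω₀L) = 137/(5.297e+04·0.0251) = 0.103.
Step 4 — Bandwidth: Δω = ω₀/Q = 5.14e+05 rad/s; BW = Δω/(2π) = 8.181e+04 Hz.

(a) f₀ = 8430 Hz  (b) Q = 0.103  (c) BW = 8.181e+04 Hz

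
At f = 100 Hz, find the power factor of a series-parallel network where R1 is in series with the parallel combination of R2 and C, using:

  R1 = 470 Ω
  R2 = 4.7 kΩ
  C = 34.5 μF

Step 1 — Angular frequency: ω = 2π·f = 2π·100 = 628.3 rad/s.
Step 2 — Component impedances:
  R1: Z = R = 470 Ω
  R2: Z = R = 4700 Ω
  C: Z = 1/(jωC) = -j/(ω·C) = 0 - j46.13 Ω
Step 3 — Parallel branch: R2 || C = 1/(1/R2 + 1/C) = 0.4528 - j46.13 Ω.
Step 4 — Series with R1: Z_total = R1 + (R2 || C) = 470.5 - j46.13 Ω = 472.7∠-5.6° Ω.
Step 5 — Power factor: PF = cos(φ) = Re(Z)/|Z| = 470.45/472.71 = 0.9952.
Step 6 — Type: Im(Z) = -46.13 ⇒ leading (phase φ = -5.6°).

PF = 0.9952 (leading, φ = -5.6°)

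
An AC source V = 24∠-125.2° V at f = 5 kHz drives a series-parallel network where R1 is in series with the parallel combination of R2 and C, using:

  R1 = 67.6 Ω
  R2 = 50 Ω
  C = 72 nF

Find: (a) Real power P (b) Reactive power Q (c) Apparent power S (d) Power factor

Step 1 — Angular frequency: ω = 2π·f = 2π·5000 = 3.142e+04 rad/s.
Step 2 — Component impedances:
  R1: Z = R = 67.6 Ω
  R2: Z = R = 50 Ω
  C: Z = 1/(jωC) = -j/(ω·C) = 0 - j442.1 Ω
Step 3 — Parallel branch: R2 || C = 1/(1/R2 + 1/C) = 49.37 - j5.583 Ω.
Step 4 — Series with R1: Z_total = R1 + (R2 || C) = 117 - j5.583 Ω = 117.1∠-2.7° Ω.
Step 5 — Source phasor: V = 24∠-125.2° V = -13.83 - j19.61 V.
Step 6 — Current: I = V / Z = -0.11 - j0.1729 A = 0.205∠-122.5° A.
Step 7 — Complex power: S = V·I* = 4.913 - j0.2345 VA.
Step 8 — Real power: P = Re(S) = 4.913 W.
Step 9 — Reactive power: Q = Im(S) = -0.2345 VAR.
Step 10 — Apparent power: |S| = 4.919 VA.
Step 11 — Power factor: PF = P/|S| = 0.9989 (leading).

(a) P = 4.913 W  (b) Q = -0.2345 VAR  (c) S = 4.919 VA  (d) PF = 0.9989 (leading)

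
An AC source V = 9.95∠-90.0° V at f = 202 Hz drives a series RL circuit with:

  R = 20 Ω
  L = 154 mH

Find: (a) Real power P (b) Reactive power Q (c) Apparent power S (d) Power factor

Step 1 — Angular frequency: ω = 2π·f = 2π·202 = 1269 rad/s.
Step 2 — Component impedances:
  R: Z = R = 20 Ω
  L: Z = jωL = j·1269·0.154 = 0 + j195.5 Ω
Step 3 — Series combination: Z_total = R + L = 20 + j195.5 Ω = 196.5∠84.2° Ω.
Step 4 — Source phasor: V = 9.95∠-90.0° V = 0 - j9.95 V.
Step 5 — Current: I = V / Z = -0.05038 - j0.005155 A = 0.05064∠-174.2° A.
Step 6 — Complex power: S = V·I* = 0.05129 + j0.5013 VA.
Step 7 — Real power: P = Re(S) = 0.05129 W.
Step 8 — Reactive power: Q = Im(S) = 0.5013 VAR.
Step 9 — Apparent power: |S| = 0.5039 VA.
Step 10 — Power factor: PF = P/|S| = 0.1018 (lagging).

(a) P = 0.05129 W  (b) Q = 0.5013 VAR  (c) S = 0.5039 VA  (d) PF = 0.1018 (lagging)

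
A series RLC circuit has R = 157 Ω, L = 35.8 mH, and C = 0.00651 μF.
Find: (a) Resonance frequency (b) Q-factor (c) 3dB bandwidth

Step 1 — Resonance condition Im(Z)=0 gives ω₀ = 1/√(LC).
Step 2 — ω₀ = 1/√(0.0358·6.51e-09) = 6.55e+04 rad/s.
Step 3 — f₀ = ω₀/(2π) = 1.043e+04 Hz.
Step 4 — Series Q: Q = ω₀L/R = 6.55e+04·0.0358/157 = 14.94.
Step 5 — 3dB bandwidth: Δω = ω₀/Q = 4385 rad/s; BW = Δω/(2π) = 698 Hz.

(a) f₀ = 1.043e+04 Hz  (b) Q = 14.94  (c) BW = 698 Hz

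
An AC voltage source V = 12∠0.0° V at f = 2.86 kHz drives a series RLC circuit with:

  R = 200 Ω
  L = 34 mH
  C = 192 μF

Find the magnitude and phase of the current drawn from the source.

Step 1 — Angular frequency: ω = 2π·f = 2π·2860 = 1.797e+04 rad/s.
Step 2 — Component impedances:
  R: Z = R = 200 Ω
  L: Z = jωL = j·1.797e+04·0.034 = 0 + j611 Ω
  C: Z = 1/(jωC) = -j/(ω·C) = 0 - j0.2898 Ω
Step 3 — Series combination: Z_total = R + L + C = 200 + j610.7 Ω = 642.6∠71.9° Ω.
Step 4 — Source phasor: V = 12∠0.0° V = 12 V.
Step 5 — Ohm's law: I = V / Z_total = (12) / (200 + j610.7) = 0.005812 - j0.01775 A.
Step 6 — Convert to polar: |I| = 0.01867 A, ∠I = -71.9°.

I = 0.01867∠-71.9° A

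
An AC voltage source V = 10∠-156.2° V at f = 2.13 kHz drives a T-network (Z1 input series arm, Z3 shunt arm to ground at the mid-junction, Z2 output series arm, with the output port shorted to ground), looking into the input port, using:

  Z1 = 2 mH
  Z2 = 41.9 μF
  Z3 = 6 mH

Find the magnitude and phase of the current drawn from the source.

Step 1 — Angular frequency: ω = 2π·f = 2π·2130 = 1.338e+04 rad/s.
Step 2 — Component impedances:
  Z1: Z = jωL = j·1.338e+04·0.002 = 0 + j26.77 Ω
  Z2: Z = 1/(jωC) = -j/(ω·C) = 0 - j1.783 Ω
  Z3: Z = jωL = j·1.338e+04·0.006 = 0 + j80.3 Ω
Step 3 — With the output port shorted to ground, the output series arm Z2 runs from the junction to ground; the shunt arm Z3 also runs from the junction to ground. They appear in parallel: Z3 || Z2 = 0 - j1.824 Ω.
Step 4 — Series with input arm Z1: Z_in = Z1 + (Z3 || Z2) = 0 + j24.94 Ω = 24.94∠90.0° Ω.
Step 5 — Source phasor: V = 10∠-156.2° V = -9.15 - j4.035 V.
Step 6 — Ohm's law: I = V / Z_total = (-9.15 - j4.035) / (0 + j24.94) = -0.1618 + j0.3668 A.
Step 7 — Convert to polar: |I| = 0.4009 A, ∠I = 113.8°.

I = 0.4009∠113.8° A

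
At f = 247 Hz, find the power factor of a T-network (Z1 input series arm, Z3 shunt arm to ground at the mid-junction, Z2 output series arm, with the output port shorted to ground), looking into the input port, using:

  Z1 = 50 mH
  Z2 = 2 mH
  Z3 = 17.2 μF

Step 1 — Angular frequency: ω = 2π·f = 2π·247 = 1552 rad/s.
Step 2 — Component impedances:
  Z1: Z = jωL = j·1552·0.05 = 0 + j77.6 Ω
  Z2: Z = jωL = j·1552·0.002 = 0 + j3.104 Ω
  Z3: Z = 1/(jωC) = -j/(ω·C) = 0 - j37.46 Ω
Step 3 — With the output port shorted to ground, the output series arm Z2 runs from the junction to ground; the shunt arm Z3 also runs from the junction to ground. They appear in parallel: Z3 || Z2 = 0 + j3.384 Ω.
Step 4 — Series with input arm Z1: Z_in = Z1 + (Z3 || Z2) = 0 + j80.98 Ω = 80.98∠90.0° Ω.
Step 5 — Power factor: PF = cos(φ) = Re(Z)/|Z| = 0/80.98 = 0.
Step 6 — Type: Im(Z) = 80.98 ⇒ lagging (phase φ = 90.0°).

PF = 0 (lagging, φ = 90.0°)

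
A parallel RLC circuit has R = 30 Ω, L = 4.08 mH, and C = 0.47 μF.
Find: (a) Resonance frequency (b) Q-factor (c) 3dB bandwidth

Step 1 — Resonance: ω₀ = 1/√(LC) = 1/√(0.00408·4.7e-07) = 2.284e+04 rad/s.
Step 2 — f₀ = ω₀/(2π) = 3634 Hz.
Step 3 — Parallel Q: Q = R/(ω₀L) = 30/(2.284e+04·0.00408) = 0.322.
Step 4 — Bandwidth: Δω = ω₀/Q = 7.092e+04 rad/s; BW = Δω/(2π) = 1.129e+04 Hz.

(a) f₀ = 3634 Hz  (b) Q = 0.322  (c) BW = 1.129e+04 Hz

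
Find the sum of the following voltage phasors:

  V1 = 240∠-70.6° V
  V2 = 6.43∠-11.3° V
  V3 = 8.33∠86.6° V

Step 1 — Convert each phasor to rectangular form:
  V1 = 240·(cos(-70.6°) + j·sin(-70.6°)) = 79.72 - j226.4 V
  V2 = 6.43·(cos(-11.3°) + j·sin(-11.3°)) = 6.305 - j1.26 V
  V3 = 8.33·(cos(86.6°) + j·sin(86.6°)) = 0.494 + j8.315 V
Step 2 — Sum components: V_total = 86.52 - j219.3 V.
Step 3 — Convert to polar: |V_total| = 235.8 V, ∠V_total = -68.5°.

V_total = 235.8∠-68.5° V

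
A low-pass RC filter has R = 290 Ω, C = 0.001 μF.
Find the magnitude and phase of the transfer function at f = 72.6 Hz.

Step 1 — Angular frequency: ω = 2π·72.6 = 456.2 rad/s.
Step 2 — Transfer function: H(jω) = 1/(1 + jωRC).
Step 3 — Denominator: 1 + jωRC = 1 + j·456.2·290·1e-09 = 1 + j0.0001323.
Step 4 — H = 1 - j0.0001323.
Step 5 — Magnitude: |H| = 1 (-0.0 dB); phase: φ = -0.0°.

|H| = 1 (-0.0 dB), φ = -0.0°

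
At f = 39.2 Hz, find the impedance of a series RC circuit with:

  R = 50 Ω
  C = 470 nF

Step 1 — Angular frequency: ω = 2π·f = 2π·39.2 = 246.3 rad/s.
Step 2 — Component impedances:
  R: Z = R = 50 Ω
  C: Z = 1/(jωC) = -j/(ω·C) = 0 - j8638 Ω
Step 3 — Series combination: Z_total = R + C = 50 - j8638 Ω = 8639∠-89.7° Ω.

Z = 50 - j8638 Ω = 8639∠-89.7° Ω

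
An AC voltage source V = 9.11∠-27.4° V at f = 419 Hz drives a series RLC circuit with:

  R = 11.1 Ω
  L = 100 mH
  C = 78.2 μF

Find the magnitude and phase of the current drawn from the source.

Step 1 — Angular frequency: ω = 2π·f = 2π·419 = 2633 rad/s.
Step 2 — Component impedances:
  R: Z = R = 11.1 Ω
  L: Z = jωL = j·2633·0.1 = 0 + j263.3 Ω
  C: Z = 1/(jωC) = -j/(ω·C) = 0 - j4.857 Ω
Step 3 — Series combination: Z_total = R + L + C = 11.1 + j258.4 Ω = 258.6∠87.5° Ω.
Step 4 — Source phasor: V = 9.11∠-27.4° V = 8.088 - j4.192 V.
Step 5 — Ohm's law: I = V / Z_total = (8.088 - j4.192) / (11.1 + j258.4) = -0.01485 - j0.03194 A.
Step 6 — Convert to polar: |I| = 0.03522 A, ∠I = -114.9°.

I = 0.03522∠-114.9° A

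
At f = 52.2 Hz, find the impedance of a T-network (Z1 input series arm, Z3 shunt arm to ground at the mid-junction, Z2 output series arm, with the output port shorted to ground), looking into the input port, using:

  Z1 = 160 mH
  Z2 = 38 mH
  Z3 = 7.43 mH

Step 1 — Angular frequency: ω = 2π·f = 2π·52.2 = 328 rad/s.
Step 2 — Component impedances:
  Z1: Z = jωL = j·328·0.16 = 0 + j52.48 Ω
  Z2: Z = jωL = j·328·0.038 = 0 + j12.46 Ω
  Z3: Z = jωL = j·328·0.00743 = 0 + j2.437 Ω
Step 3 — With the output port shorted to ground, the output series arm Z2 runs from the junction to ground; the shunt arm Z3 also runs from the junction to ground. They appear in parallel: Z3 || Z2 = 0 + j2.038 Ω.
Step 4 — Series with input arm Z1: Z_in = Z1 + (Z3 || Z2) = 0 + j54.52 Ω = 54.52∠90.0° Ω.

Z = 0 + j54.52 Ω = 54.52∠90.0° Ω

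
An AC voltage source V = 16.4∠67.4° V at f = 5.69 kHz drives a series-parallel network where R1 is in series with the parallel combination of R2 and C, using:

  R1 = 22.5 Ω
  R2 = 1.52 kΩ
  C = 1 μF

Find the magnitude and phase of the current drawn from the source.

Step 1 — Angular frequency: ω = 2π·f = 2π·5690 = 3.575e+04 rad/s.
Step 2 — Component impedances:
  R1: Z = R = 22.5 Ω
  R2: Z = R = 1520 Ω
  C: Z = 1/(jωC) = -j/(ω·C) = 0 - j27.97 Ω
Step 3 — Parallel branch: R2 || C = 1/(1/R2 + 1/C) = 0.5145 - j27.96 Ω.
Step 4 — Series with R1: Z_total = R1 + (R2 || C) = 23.01 - j27.96 Ω = 36.21∠-50.5° Ω.
Step 5 — Source phasor: V = 16.4∠67.4° V = 6.302 + j15.14 V.
Step 6 — Ohm's law: I = V / Z_total = (6.302 + j15.14) / (23.01 - j27.96) = -0.2122 + j0.4001 A.
Step 7 — Convert to polar: |I| = 0.4529 A, ∠I = 117.9°.

I = 0.4529∠117.9° A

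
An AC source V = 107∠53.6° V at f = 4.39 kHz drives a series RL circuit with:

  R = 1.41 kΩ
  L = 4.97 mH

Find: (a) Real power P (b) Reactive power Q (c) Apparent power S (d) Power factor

Step 1 — Angular frequency: ω = 2π·f = 2π·4390 = 2.758e+04 rad/s.
Step 2 — Component impedances:
  R: Z = R = 1410 Ω
  L: Z = jωL = j·2.758e+04·0.00497 = 0 + j137.1 Ω
Step 3 — Series combination: Z_total = R + L = 1410 + j137.1 Ω = 1417∠5.6° Ω.
Step 4 — Source phasor: V = 107∠53.6° V = 63.5 + j86.12 V.
Step 5 — Current: I = V / Z = 0.05049 + j0.05617 A = 0.07553∠48.0° A.
Step 6 — Complex power: S = V·I* = 8.044 + j0.7821 VA.
Step 7 — Real power: P = Re(S) = 8.044 W.
Step 8 — Reactive power: Q = Im(S) = 0.7821 VAR.
Step 9 — Apparent power: |S| = 8.082 VA.
Step 10 — Power factor: PF = P/|S| = 0.9953 (lagging).

(a) P = 8.044 W  (b) Q = 0.7821 VAR  (c) S = 8.082 VA  (d) PF = 0.9953 (lagging)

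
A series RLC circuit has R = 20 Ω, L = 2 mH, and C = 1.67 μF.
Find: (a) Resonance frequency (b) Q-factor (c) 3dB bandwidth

Step 1 — Resonance condition Im(Z)=0 gives ω₀ = 1/√(LC).
Step 2 — ω₀ = 1/√(0.002·1.67e-06) = 1.73e+04 rad/s.
Step 3 — f₀ = ω₀/(2π) = 2754 Hz.
Step 4 — Series Q: Q = ω₀L/R = 1.73e+04·0.002/20 = 1.73.
Step 5 — 3dB bandwidth: Δω = ω₀/Q = 1e+04 rad/s; BW = Δω/(2π) = 1592 Hz.

(a) f₀ = 2754 Hz  (b) Q = 1.73  (c) BW = 1592 Hz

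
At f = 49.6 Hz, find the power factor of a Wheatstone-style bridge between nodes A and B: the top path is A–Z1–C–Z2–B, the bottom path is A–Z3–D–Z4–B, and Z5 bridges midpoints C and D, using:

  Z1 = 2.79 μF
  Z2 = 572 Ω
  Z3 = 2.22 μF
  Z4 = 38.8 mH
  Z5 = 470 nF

Step 1 — Angular frequency: ω = 2π·f = 2π·49.6 = 311.6 rad/s.
Step 2 — Component impedances:
  Z1: Z = 1/(jωC) = -j/(ω·C) = 0 - j1150 Ω
  Z2: Z = R = 572 Ω
  Z3: Z = 1/(jωC) = -j/(ω·C) = 0 - j1445 Ω
  Z4: Z = jωL = j·311.6·0.0388 = 0 + j12.09 Ω
  Z5: Z = 1/(jωC) = -j/(ω·C) = 0 - j6827 Ω
Step 3 — Bridge requires nodal analysis (the Z5 bridge couples midpoints C and D, so the two paths cannot be reduced to a simple series/parallel combination). Setting node B to ground and injecting 1 A at node A, the 3-node admittance system at A, C, D solves to V_A = Z_AB = 160.5 - j687.2 Ω = 705.7∠-76.9° Ω.
Step 4 — Power factor: PF = cos(φ) = Re(Z)/|Z| = 160.52/705.72 = 0.2275.
Step 5 — Type: Im(Z) = -687.2 ⇒ leading (phase φ = -76.9°).

PF = 0.2275 (leading, φ = -76.9°)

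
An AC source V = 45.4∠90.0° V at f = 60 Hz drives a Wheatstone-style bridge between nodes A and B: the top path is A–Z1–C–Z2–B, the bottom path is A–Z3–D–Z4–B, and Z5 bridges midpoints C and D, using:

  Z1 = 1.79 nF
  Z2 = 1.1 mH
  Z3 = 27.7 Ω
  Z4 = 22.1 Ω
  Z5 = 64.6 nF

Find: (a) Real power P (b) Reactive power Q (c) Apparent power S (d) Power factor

Step 1 — Angular frequency: ω = 2π·f = 2π·60 = 377 rad/s.
Step 2 — Component impedances:
  Z1: Z = 1/(jωC) = -j/(ω·C) = 0 - j1.482e+06 Ω
  Z2: Z = jωL = j·377·0.0011 = 0 + j0.4147 Ω
  Z3: Z = R = 27.7 Ω
  Z4: Z = R = 22.1 Ω
  Z5: Z = 1/(jωC) = -j/(ω·C) = 0 - j4.106e+04 Ω
Step 3 — Bridge requires nodal analysis (the Z5 bridge couples midpoints C and D, so the two paths cannot be reduced to a simple series/parallel combination). Setting node B to ground and injecting 1 A at node A, the 3-node admittance system at A, C, D solves to V_A = Z_AB = 49.8 - j0.01357 Ω = 49.8∠-0.0° Ω.
Step 4 — Source phasor: V = 45.4∠90.0° V = 0 + j45.4 V.
Step 5 — Current: I = V / Z = -0.0002484 + j0.9116 A = 0.9116∠90.0° A.
Step 6 — Complex power: S = V·I* = 41.39 - j0.01128 VA.
Step 7 — Real power: P = Re(S) = 41.39 W.
Step 8 — Reactive power: Q = Im(S) = -0.01128 VAR.
Step 9 — Apparent power: |S| = 41.39 VA.
Step 10 — Power factor: PF = P/|S| = 1 (leading).

(a) P = 41.39 W  (b) Q = -0.01128 VAR  (c) S = 41.39 VA  (d) PF = 1 (leading)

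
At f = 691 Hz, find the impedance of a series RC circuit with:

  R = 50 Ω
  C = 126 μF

Step 1 — Angular frequency: ω = 2π·f = 2π·691 = 4342 rad/s.
Step 2 — Component impedances:
  R: Z = R = 50 Ω
  C: Z = 1/(jωC) = -j/(ω·C) = 0 - j1.828 Ω
Step 3 — Series combination: Z_total = R + C = 50 - j1.828 Ω = 50.03∠-2.1° Ω.

Z = 50 - j1.828 Ω = 50.03∠-2.1° Ω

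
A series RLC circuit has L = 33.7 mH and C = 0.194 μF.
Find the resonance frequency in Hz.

Step 1 — Resonance condition Im(Z)=0 gives ω₀ = 1/√(LC).
Step 2 — ω₀ = 1/√(0.0337·1.94e-07) = 1.237e+04 rad/s.
Step 3 — f₀ = ω₀/(2π) = 1968 Hz.

f₀ = 1968 Hz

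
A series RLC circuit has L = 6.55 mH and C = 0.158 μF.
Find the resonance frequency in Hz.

Step 1 — Resonance condition Im(Z)=0 gives ω₀ = 1/√(LC).
Step 2 — ω₀ = 1/√(0.00655·1.58e-07) = 3.108e+04 rad/s.
Step 3 — f₀ = ω₀/(2π) = 4947 Hz.

f₀ = 4947 Hz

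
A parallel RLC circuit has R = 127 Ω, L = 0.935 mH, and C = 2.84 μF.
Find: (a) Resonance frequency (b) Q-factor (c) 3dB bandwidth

Step 1 — Resonance: ω₀ = 1/√(LC) = 1/√(0.000935·2.84e-06) = 1.941e+04 rad/s.
Step 2 — f₀ = ω₀/(2π) = 3089 Hz.
Step 3 — Parallel Q: Q = R/(ω₀L) = 127/(1.941e+04·0.000935) = 6.999.
Step 4 — Bandwidth: Δω = ω₀/Q = 2773 rad/s; BW = Δω/(2π) = 441.3 Hz.

(a) f₀ = 3089 Hz  (b) Q = 6.999  (c) BW = 441.3 Hz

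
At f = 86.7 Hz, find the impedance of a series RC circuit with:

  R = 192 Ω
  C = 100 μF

Step 1 — Angular frequency: ω = 2π·f = 2π·86.7 = 544.8 rad/s.
Step 2 — Component impedances:
  R: Z = R = 192 Ω
  C: Z = 1/(jωC) = -j/(ω·C) = 0 - j18.36 Ω
Step 3 — Series combination: Z_total = R + C = 192 - j18.36 Ω = 192.9∠-5.5° Ω.

Z = 192 - j18.36 Ω = 192.9∠-5.5° Ω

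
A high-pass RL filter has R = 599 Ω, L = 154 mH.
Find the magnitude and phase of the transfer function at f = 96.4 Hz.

Step 1 — Angular frequency: ω = 2π·96.4 = 605.7 rad/s.
Step 2 — Transfer function: H(jω) = jωL/(R + jωL).
Step 3 — Numerator jωL = j·93.28; denominator R + jωL = 599 + j93.28.
Step 4 — H = 0.02368 + j0.152.
Step 5 — Magnitude: |H| = 0.1539 (-16.3 dB); phase: φ = 81.1°.

|H| = 0.1539 (-16.3 dB), φ = 81.1°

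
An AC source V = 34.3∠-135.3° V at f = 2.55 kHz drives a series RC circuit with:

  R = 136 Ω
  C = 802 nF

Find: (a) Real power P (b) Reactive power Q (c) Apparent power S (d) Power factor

Step 1 — Angular frequency: ω = 2π·f = 2π·2550 = 1.602e+04 rad/s.
Step 2 — Component impedances:
  R: Z = R = 136 Ω
  C: Z = 1/(jωC) = -j/(ω·C) = 0 - j77.82 Ω
Step 3 — Series combination: Z_total = R + C = 136 - j77.82 Ω = 156.7∠-29.8° Ω.
Step 4 — Source phasor: V = 34.3∠-135.3° V = -24.38 - j24.13 V.
Step 5 — Current: I = V / Z = -0.05858 - j0.2109 A = 0.2189∠-105.5° A.
Step 6 — Complex power: S = V·I* = 6.517 - j3.729 VA.
Step 7 — Real power: P = Re(S) = 6.517 W.
Step 8 — Reactive power: Q = Im(S) = -3.729 VAR.
Step 9 — Apparent power: |S| = 7.508 VA.
Step 10 — Power factor: PF = P/|S| = 0.8679 (leading).

(a) P = 6.517 W  (b) Q = -3.729 VAR  (c) S = 7.508 VA  (d) PF = 0.8679 (leading)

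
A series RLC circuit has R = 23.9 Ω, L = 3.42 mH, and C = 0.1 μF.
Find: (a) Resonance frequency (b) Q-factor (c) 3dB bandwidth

Step 1 — Resonance condition Im(Z)=0 gives ω₀ = 1/√(LC).
Step 2 — ω₀ = 1/√(0.00342·1e-07) = 5.407e+04 rad/s.
Step 3 — f₀ = ω₀/(2π) = 8606 Hz.
Step 4 — Series Q: Q = ω₀L/R = 5.407e+04·0.00342/23.9 = 7.738.
Step 5 — 3dB bandwidth: Δω = ω₀/Q = 6988 rad/s; BW = Δω/(2π) = 1112 Hz.

(a) f₀ = 8606 Hz  (b) Q = 7.738  (c) BW = 1112 Hz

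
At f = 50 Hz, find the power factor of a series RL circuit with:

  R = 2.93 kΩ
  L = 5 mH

Step 1 — Angular frequency: ω = 2π·f = 2π·50 = 314.2 rad/s.
Step 2 — Component impedances:
  R: Z = R = 2930 Ω
  L: Z = jωL = j·314.2·0.005 = 0 + j1.571 Ω
Step 3 — Series combination: Z_total = R + L = 2930 + j1.571 Ω = 2930∠0.0° Ω.
Step 4 — Power factor: PF = cos(φ) = Re(Z)/|Z| = 2930/2930 = 1.
Step 5 — Type: Im(Z) = 1.571 ⇒ lagging (phase φ = 0.0°).

PF = 1 (lagging, φ = 0.0°)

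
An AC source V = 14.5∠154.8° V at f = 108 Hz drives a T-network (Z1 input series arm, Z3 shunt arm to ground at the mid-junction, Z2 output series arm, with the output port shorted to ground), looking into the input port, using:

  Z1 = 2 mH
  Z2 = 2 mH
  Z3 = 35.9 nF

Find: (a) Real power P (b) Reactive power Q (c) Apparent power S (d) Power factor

Step 1 — Angular frequency: ω = 2π·f = 2π·108 = 678.6 rad/s.
Step 2 — Component impedances:
  Z1: Z = jωL = j·678.6·0.002 = 0 + j1.357 Ω
  Z2: Z = jωL = j·678.6·0.002 = 0 + j1.357 Ω
  Z3: Z = 1/(jωC) = -j/(ω·C) = 0 - j4.105e+04 Ω
Step 3 — With the output port shorted to ground, the output series arm Z2 runs from the junction to ground; the shunt arm Z3 also runs from the junction to ground. They appear in parallel: Z3 || Z2 = 0 + j1.357 Ω.
Step 4 — Series with input arm Z1: Z_in = Z1 + (Z3 || Z2) = 0 + j2.714 Ω = 2.714∠90.0° Ω.
Step 5 — Source phasor: V = 14.5∠154.8° V = -13.12 + j6.174 V.
Step 6 — Current: I = V / Z = 2.274 + j4.834 A = 5.342∠64.8° A.
Step 7 — Complex power: S = V·I* = 0 + j77.46 VA.
Step 8 — Real power: P = Re(S) = 0 W.
Step 9 — Reactive power: Q = Im(S) = 77.46 VAR.
Step 10 — Apparent power: |S| = 77.46 VA.
Step 11 — Power factor: PF = P/|S| = 0 (lagging).

(a) P = 0 W  (b) Q = 77.46 VAR  (c) S = 77.46 VA  (d) PF = 0 (lagging)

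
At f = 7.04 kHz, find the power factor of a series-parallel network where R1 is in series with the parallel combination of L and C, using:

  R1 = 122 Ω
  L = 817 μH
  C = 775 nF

Step 1 — Angular frequency: ω = 2π·f = 2π·7040 = 4.423e+04 rad/s.
Step 2 — Component impedances:
  R1: Z = R = 122 Ω
  L: Z = jωL = j·4.423e+04·0.000817 = 0 + j36.14 Ω
  C: Z = 1/(jωC) = -j/(ω·C) = 0 - j29.17 Ω
Step 3 — Parallel branch: L || C = 1/(1/L + 1/C) = 0 - j151.3 Ω.
Step 4 — Series with R1: Z_total = R1 + (L || C) = 122 - j151.3 Ω = 194.3∠-51.1° Ω.
Step 5 — Power factor: PF = cos(φ) = Re(Z)/|Z| = 122/194.35 = 0.6277.
Step 6 — Type: Im(Z) = -151.3 ⇒ leading (phase φ = -51.1°).

PF = 0.6277 (leading, φ = -51.1°)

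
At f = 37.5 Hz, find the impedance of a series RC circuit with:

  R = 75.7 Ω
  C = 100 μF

Step 1 — Angular frequency: ω = 2π·f = 2π·37.5 = 235.6 rad/s.
Step 2 — Component impedances:
  R: Z = R = 75.7 Ω
  C: Z = 1/(jωC) = -j/(ω·C) = 0 - j42.44 Ω
Step 3 — Series combination: Z_total = R + C = 75.7 - j42.44 Ω = 86.79∠-29.3° Ω.

Z = 75.7 - j42.44 Ω = 86.79∠-29.3° Ω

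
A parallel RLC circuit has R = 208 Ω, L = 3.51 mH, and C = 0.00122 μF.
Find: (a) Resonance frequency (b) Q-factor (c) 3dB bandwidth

Step 1 — Resonance: ω₀ = 1/√(LC) = 1/√(0.00351·1.22e-09) = 4.832e+05 rad/s.
Step 2 — f₀ = ω₀/(2π) = 7.691e+04 Hz.
Step 3 — Parallel Q: Q = R/(ω₀L) = 208/(4.832e+05·0.00351) = 0.1226.
Step 4 — Bandwidth: Δω = ω₀/Q = 3.941e+06 rad/s; BW = Δω/(2π) = 6.272e+05 Hz.

(a) f₀ = 7.691e+04 Hz  (b) Q = 0.1226  (c) BW = 6.272e+05 Hz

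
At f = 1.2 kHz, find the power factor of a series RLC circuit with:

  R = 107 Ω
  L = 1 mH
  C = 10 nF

Step 1 — Angular frequency: ω = 2π·f = 2π·1200 = 7540 rad/s.
Step 2 — Component impedances:
  R: Z = R = 107 Ω
  L: Z = jωL = j·7540·0.001 = 0 + j7.54 Ω
  C: Z = 1/(jωC) = -j/(ω·C) = 0 - j1.326e+04 Ω
Step 3 — Series combination: Z_total = R + L + C = 107 - j1.326e+04 Ω = 1.326e+04∠-89.5° Ω.
Step 4 — Power factor: PF = cos(φ) = Re(Z)/|Z| = 107/13256 = 0.008072.
Step 5 — Type: Im(Z) = -1.326e+04 ⇒ leading (phase φ = -89.5°).

PF = 0.008072 (leading, φ = -89.5°)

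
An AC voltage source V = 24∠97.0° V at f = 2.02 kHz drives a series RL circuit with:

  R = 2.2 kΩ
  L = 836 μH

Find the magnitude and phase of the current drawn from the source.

Step 1 — Angular frequency: ω = 2π·f = 2π·2020 = 1.269e+04 rad/s.
Step 2 — Component impedances:
  R: Z = R = 2200 Ω
  L: Z = jωL = j·1.269e+04·0.000836 = 0 + j10.61 Ω
Step 3 — Series combination: Z_total = R + L = 2200 + j10.61 Ω = 2200∠0.3° Ω.
Step 4 — Source phasor: V = 24∠97.0° V = -2.925 + j23.82 V.
Step 5 — Ohm's law: I = V / Z_total = (-2.925 + j23.82) / (2200 + j10.61) = -0.001277 + j0.01083 A.
Step 6 — Convert to polar: |I| = 0.01091 A, ∠I = 96.7°.

I = 0.01091∠96.7° A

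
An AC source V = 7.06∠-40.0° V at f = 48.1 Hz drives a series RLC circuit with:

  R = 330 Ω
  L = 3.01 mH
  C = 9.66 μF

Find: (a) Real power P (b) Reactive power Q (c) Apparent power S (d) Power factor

Step 1 — Angular frequency: ω = 2π·f = 2π·48.1 = 302.2 rad/s.
Step 2 — Component impedances:
  R: Z = R = 330 Ω
  L: Z = jωL = j·302.2·0.00301 = 0 + j0.9097 Ω
  C: Z = 1/(jωC) = -j/(ω·C) = 0 - j342.5 Ω
Step 3 — Series combination: Z_total = R + L + C = 330 - j341.6 Ω = 475∠-46.0° Ω.
Step 4 — Source phasor: V = 7.06∠-40.0° V = 5.408 - j4.538 V.
Step 5 — Current: I = V / Z = 0.01478 + j0.001551 A = 0.01486∠6.0° A.
Step 6 — Complex power: S = V·I* = 0.07291 - j0.07548 VA.
Step 7 — Real power: P = Re(S) = 0.07291 W.
Step 8 — Reactive power: Q = Im(S) = -0.07548 VAR.
Step 9 — Apparent power: |S| = 0.1049 VA.
Step 10 — Power factor: PF = P/|S| = 0.6948 (leading).

(a) P = 0.07291 W  (b) Q = -0.07548 VAR  (c) S = 0.1049 VA  (d) PF = 0.6948 (leading)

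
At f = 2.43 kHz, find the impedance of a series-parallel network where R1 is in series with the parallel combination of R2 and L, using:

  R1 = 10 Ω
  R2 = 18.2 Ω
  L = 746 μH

Step 1 — Angular frequency: ω = 2π·f = 2π·2430 = 1.527e+04 rad/s.
Step 2 — Component impedances:
  R1: Z = R = 10 Ω
  R2: Z = R = 18.2 Ω
  L: Z = jωL = j·1.527e+04·0.000746 = 0 + j11.39 Ω
Step 3 — Parallel branch: R2 || L = 1/(1/R2 + 1/L) = 5.122 + j8.185 Ω.
Step 4 — Series with R1: Z_total = R1 + (R2 || L) = 15.12 + j8.185 Ω = 17.19∠28.4° Ω.

Z = 15.12 + j8.185 Ω = 17.19∠28.4° Ω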